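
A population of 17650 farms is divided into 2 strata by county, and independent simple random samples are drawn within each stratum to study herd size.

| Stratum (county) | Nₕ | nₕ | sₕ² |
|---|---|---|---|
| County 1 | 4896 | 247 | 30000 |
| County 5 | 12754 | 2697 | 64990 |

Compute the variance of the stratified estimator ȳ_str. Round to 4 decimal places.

18.7961

Var(ȳ_str) = Σₕ Wₕ²(1 − fₕ)sₕ²/nₕ with Wₕ = Nₕ/N, N = 17650.
County 1: Wₕ = 0.27739377; term = 0.27739377²·(1 − 0.05044935)·30000/247 = 8.8743354.
County 5: Wₕ = 0.72260623; term = 0.72260623²·(1 − 0.21146307)·64990/2697 = 9.9218129.
Sum = 18.796148.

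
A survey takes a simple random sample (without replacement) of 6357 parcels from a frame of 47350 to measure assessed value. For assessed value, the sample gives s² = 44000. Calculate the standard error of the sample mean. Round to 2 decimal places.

Under SRS without replacement, Var(ȳ) = (1 − f)·s²/n with f = n/N = 6357/47350 = 0.13425554.
Var(ȳ) = (1 − 0.13425554)·44000/6357 = 0.86574446·6.9215039 = 5.9922536.
SE(ȳ) = √(5.9922536) = 2.45.

2.45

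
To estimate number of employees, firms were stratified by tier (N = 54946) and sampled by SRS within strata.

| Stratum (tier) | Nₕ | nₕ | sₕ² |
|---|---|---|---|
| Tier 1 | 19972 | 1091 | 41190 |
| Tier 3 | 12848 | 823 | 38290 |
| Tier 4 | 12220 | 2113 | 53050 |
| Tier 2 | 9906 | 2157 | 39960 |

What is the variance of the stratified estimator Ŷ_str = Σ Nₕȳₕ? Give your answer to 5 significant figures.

2.5948 × 10^10

Var(Ŷ_str) = Σₕ Nₕ²(1 − fₕ)sₕ²/nₕ.
Tier 1: 19972²·(1 − 1091/19972)·41190/1091 = 1.423684 × 10^10.
Tier 3: 12848²·(1 − 823/12848)·38290/823 = 7.1879682 × 10^9.
Tier 4: 12220²·(1 − 2113/12220)·53050/2113 = 3.10084 × 10^9.
Tier 2: 9906²·(1 − 2157/9906)·39960/2157 = 1.4220646 × 10^9.
Sum = 2.5947713 × 10^10.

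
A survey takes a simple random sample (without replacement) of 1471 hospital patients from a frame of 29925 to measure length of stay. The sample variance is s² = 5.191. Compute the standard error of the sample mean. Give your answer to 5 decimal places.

Under SRS without replacement, Var(ȳ) = (1 − f)·s²/n with f = n/N = 1471/29925 = 0.04915622.
Var(ȳ) = (1 − 0.04915622)·5.191/1471 = 0.95084378·0.0035288919 = 0.0033554249.
SE(ȳ) = √(0.0033554249) = 0.05793.

0.05793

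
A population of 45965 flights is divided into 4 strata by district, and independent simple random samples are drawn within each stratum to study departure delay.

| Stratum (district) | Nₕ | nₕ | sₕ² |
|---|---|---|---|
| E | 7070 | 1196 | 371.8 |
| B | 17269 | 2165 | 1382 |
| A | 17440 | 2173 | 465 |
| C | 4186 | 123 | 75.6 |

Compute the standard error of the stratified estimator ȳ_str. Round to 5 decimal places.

0.34181

Var(ȳ_str) = Σₕ Wₕ²(1 − fₕ)sₕ²/nₕ with Wₕ = Nₕ/N, N = 45965.
E: Wₕ = 0.15381268; term = 0.15381268²·(1 − 0.16916549)·371.8/1196 = 0.006110504.
B: Wₕ = 0.37569890; term = 0.37569890²·(1 − 0.12536916)·1382/2165 = 0.078805183.
A: Wₕ = 0.37941912; term = 0.37941912²·(1 − 0.12459862)·465/2173 = 0.026967388.
C: Wₕ = 0.09106929; term = 0.09106929²·(1 − 0.02938366)·75.6/123 = 0.0049477552.
Sum = 0.11683083.
SE = √(0.11683083) = 0.34181.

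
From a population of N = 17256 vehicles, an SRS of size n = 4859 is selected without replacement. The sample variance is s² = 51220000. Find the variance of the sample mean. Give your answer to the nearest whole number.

Under SRS without replacement, Var(ȳ) = (1 − f)·s²/n with f = n/N = 4859/17256 = 0.28158322.
Var(ȳ) = (1 − 0.28158322)·51220000/4859 = 0.71841678·10541.264 = 7573.0207.

7573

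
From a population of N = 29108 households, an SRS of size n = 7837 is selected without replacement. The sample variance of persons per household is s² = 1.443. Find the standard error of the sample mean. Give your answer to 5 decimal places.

Under SRS without replacement, Var(ȳ) = (1 − f)·s²/n with f = n/N = 7837/29108 = 0.26923870.
Var(ȳ) = (1 − 0.26923870)·1.443/7837 = 0.73076130·1.8412658 × 10^-4 = 1.3455258 × 10^-4.
SE(ȳ) = √(1.3455258 × 10^-4) = 0.01160.

0.01160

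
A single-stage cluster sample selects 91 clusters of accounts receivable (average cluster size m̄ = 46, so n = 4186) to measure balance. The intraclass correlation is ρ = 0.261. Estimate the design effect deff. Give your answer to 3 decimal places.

12.745

deff = 1 + (46 − 1)·0.261 = 1 + 11.745 = 12.745.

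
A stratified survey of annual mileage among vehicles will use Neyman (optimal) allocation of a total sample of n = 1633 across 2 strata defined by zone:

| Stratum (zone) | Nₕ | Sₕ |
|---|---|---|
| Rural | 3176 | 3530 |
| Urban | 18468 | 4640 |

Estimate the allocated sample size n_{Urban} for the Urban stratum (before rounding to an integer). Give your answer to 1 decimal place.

1444.1

Neyman allocation: nₕ = n·NₕSₕ / Σⱼ NⱼSⱼ.
Σ NⱼSⱼ = 3176·3530 + 18468·4640 = 9.69028 × 10^7.
n_{Urban} = 1633·18468·4640 / (9.69028 × 10^7) = 1444.1.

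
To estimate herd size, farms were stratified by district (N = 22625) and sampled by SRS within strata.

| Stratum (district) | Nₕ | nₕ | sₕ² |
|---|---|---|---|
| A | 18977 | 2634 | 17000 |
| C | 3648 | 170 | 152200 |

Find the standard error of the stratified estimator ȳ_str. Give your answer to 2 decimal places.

Var(ȳ_str) = Σₕ Wₕ²(1 − fₕ)sₕ²/nₕ with Wₕ = Nₕ/N, N = 22625.
A: Wₕ = 0.83876243; term = 0.83876243²·(1 − 0.13879960)·17000/2634 = 3.9103471.
C: Wₕ = 0.16123757; term = 0.16123757²·(1 − 0.04660088)·152200/170 = 22.1908.
Sum = 26.101147.
SE = √(26.101147) = 5.11.

5.11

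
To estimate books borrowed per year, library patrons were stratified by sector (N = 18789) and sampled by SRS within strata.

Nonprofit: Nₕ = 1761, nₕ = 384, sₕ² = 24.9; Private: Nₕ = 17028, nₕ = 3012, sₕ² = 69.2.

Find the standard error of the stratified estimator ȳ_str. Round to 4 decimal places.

0.1264

Var(ȳ_str) = Σₕ Wₕ²(1 − fₕ)sₕ²/nₕ with Wₕ = Nₕ/N, N = 18789.
Nonprofit: Wₕ = 0.09372505; term = 0.09372505²·(1 − 0.21805792)·24.9/384 = 4.4540397 × 10^-4.
Private: Wₕ = 0.90627495; term = 0.90627495²·(1 − 0.17688513)·69.2/3012 = 0.015532148.
Sum = 0.015977552.
SE = √(0.015977552) = 0.1264.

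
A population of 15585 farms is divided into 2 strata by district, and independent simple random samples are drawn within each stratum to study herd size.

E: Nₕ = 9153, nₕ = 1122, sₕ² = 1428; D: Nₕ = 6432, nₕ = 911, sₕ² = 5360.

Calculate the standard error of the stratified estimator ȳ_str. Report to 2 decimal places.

Var(ȳ_str) = Σₕ Wₕ²(1 − fₕ)sₕ²/nₕ with Wₕ = Nₕ/N, N = 15585.
E: Wₕ = 0.58729548; term = 0.58729548²·(1 − 0.12258276)·1428/1122 = 0.3851721.
D: Wₕ = 0.41270452; term = 0.41270452²·(1 − 0.14163557)·5360/911 = 0.86019434.
Sum = 1.2453664.
SE = √(1.2453664) = 1.12.

1.12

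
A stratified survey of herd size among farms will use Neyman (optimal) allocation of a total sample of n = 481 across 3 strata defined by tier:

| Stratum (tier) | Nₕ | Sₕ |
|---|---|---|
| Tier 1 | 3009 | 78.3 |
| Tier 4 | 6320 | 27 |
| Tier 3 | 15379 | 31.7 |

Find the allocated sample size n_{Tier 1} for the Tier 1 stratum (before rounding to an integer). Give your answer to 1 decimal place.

Neyman allocation: nₕ = n·NₕSₕ / Σⱼ NⱼSⱼ.
Σ NⱼSⱼ = 3009·78.3 + 6320·27 + 15379·31.7 = 893759.
n_{Tier 1} = 481·3009·78.3 / 893759 = 126.8.

126.8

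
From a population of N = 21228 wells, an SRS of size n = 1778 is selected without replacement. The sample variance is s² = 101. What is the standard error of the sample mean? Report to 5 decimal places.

Under SRS without replacement, Var(ȳ) = (1 − f)·s²/n with f = n/N = 1778/21228 = 0.08375730.
Var(ȳ) = (1 − 0.08375730)·101/1778 = 0.91624270·0.056805399 = 0.052047532.
SE(ȳ) = √(0.052047532) = 0.22814.

0.22814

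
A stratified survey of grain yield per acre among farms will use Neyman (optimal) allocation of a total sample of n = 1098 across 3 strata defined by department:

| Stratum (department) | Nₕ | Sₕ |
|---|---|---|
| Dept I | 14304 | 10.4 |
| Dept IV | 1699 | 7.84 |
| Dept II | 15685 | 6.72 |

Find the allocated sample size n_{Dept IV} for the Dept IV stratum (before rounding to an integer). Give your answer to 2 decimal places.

54.68

Neyman allocation: nₕ = n·NₕSₕ / Σⱼ NⱼSⱼ.
Σ NⱼSⱼ = 14304·10.4 + 1699·7.84 + 15685·6.72 = 267484.96.
n_{Dept IV} = 1098·1699·7.84 / 267484.96 = 54.68.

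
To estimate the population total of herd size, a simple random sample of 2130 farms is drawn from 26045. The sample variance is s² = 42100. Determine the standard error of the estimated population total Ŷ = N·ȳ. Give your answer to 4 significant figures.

Var(Ŷ) = N²·Var(ȳ) = N²·(1 − n/N)·s²/n.
f = 2130/26045 = 0.08178153; Var(ȳ) = 0.91821847·42100/2130 = 18.148825.
Var(Ŷ) = 26045² · 18.148825 = 1.2311111 × 10^10.
SE(Ŷ) = √(1.2311111 × 10^10) = 111000.

111000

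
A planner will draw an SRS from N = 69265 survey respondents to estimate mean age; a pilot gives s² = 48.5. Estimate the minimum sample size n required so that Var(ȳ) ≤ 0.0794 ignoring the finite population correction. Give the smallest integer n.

Without fpc, n₀ = s²/D = 48.5/0.0794 = 610.8312.
Rounding up, n = 611.

611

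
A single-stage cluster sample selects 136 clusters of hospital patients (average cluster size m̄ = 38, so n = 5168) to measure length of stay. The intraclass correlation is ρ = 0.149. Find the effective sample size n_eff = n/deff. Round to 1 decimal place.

793.5

deff = 1 + (38 − 1)·0.149 = 1 + 5.513 = 6.513.
n_eff = 5168 / 6.513 = 793.5.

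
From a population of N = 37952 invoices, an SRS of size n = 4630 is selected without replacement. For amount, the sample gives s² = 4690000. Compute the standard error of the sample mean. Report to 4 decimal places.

29.8225

Under SRS without replacement, Var(ȳ) = (1 − f)·s²/n with f = n/N = 4630/37952 = 0.12199621.
Var(ȳ) = (1 − 0.12199621)·4690000/4630 = 0.87800379·1012.959 = 889.38181.
SE(ȳ) = √(889.38181) = 29.8225.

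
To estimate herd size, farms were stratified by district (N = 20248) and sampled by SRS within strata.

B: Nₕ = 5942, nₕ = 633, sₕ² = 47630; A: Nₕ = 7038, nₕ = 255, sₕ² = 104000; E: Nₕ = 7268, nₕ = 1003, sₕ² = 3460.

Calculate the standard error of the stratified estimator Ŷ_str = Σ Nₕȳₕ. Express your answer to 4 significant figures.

Var(Ŷ_str) = Σₕ Nₕ²(1 − fₕ)sₕ²/nₕ.
B: 5942²·(1 − 633/5942)·47630/633 = 2.3736804 × 10^9.
A: 7038²·(1 − 255/7038)·104000/255 = 1.9469923 × 10^10.
E: 7268²·(1 − 1003/7268)·3460/1003 = 1.5707648 × 10^8.
Sum = 2.200068 × 10^10.
SE = √(2.200068 × 10^10) = 148300.

148300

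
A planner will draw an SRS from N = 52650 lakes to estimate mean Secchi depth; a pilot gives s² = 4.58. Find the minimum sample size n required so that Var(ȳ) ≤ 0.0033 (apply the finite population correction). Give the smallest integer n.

Without fpc, n₀ = s²/D = 4.58/0.0033 = 1387.8788.
With fpc, (1 − n/N)·s²/n ≤ D requires n ≥ n₀/(1 + n₀/N) = 1387.8788/(1 + 1387.8788/52650) = 1352.2333.
Rounding up, n = 1353.

1353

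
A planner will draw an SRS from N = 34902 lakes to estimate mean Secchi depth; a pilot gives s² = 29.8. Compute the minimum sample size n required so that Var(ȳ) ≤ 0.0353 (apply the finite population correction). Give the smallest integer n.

825

Without fpc, n₀ = s²/D = 29.8/0.0353 = 844.1926.
With fpc, (1 − n/N)·s²/n ≤ D requires n ≥ n₀/(1 + n₀/N) = 844.1926/(1 + 844.1926/34902) = 824.2559.
Rounding up, n = 825.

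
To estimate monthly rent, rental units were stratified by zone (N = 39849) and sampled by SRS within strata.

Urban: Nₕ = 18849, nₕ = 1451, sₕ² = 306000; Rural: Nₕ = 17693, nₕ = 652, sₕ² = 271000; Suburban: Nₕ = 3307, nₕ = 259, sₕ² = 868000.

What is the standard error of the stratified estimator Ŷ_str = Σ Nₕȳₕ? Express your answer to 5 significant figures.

Var(Ŷ_str) = Σₕ Nₕ²(1 − fₕ)sₕ²/nₕ.
Urban: 18849²·(1 − 1451/18849)·306000/1451 = 6.9157877 × 10^10.
Rural: 17693²·(1 − 652/17693)·271000/652 = 1.2531938 × 10^11.
Suburban: 3307²·(1 − 259/3307)·868000/259 = 3.3780737 × 10^10.
Sum = 2.2825799 × 10^11.
SE = √(2.2825799 × 10^11) = 477760.

477760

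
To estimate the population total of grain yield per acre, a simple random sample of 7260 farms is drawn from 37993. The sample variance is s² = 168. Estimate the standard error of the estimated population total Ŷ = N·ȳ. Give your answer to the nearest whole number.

5198

Var(Ŷ) = N²·Var(ȳ) = N²·(1 − n/N)·s²/n.
f = 7260/37993 = 0.19108783; Var(ȳ) = 0.80891217·168/7260 = 0.018718629.
Var(Ŷ) = 37993² · 0.018718629 = 2.7019743 × 10^7.
SE(Ŷ) = √(2.7019743 × 10^7) = 5198.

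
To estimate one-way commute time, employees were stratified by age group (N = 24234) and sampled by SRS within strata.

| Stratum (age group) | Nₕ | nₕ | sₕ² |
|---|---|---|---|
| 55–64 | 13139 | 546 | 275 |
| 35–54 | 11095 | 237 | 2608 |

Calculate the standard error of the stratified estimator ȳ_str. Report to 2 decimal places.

Var(ȳ_str) = Σₕ Wₕ²(1 − fₕ)sₕ²/nₕ with Wₕ = Nₕ/N, N = 24234.
55–64: Wₕ = 0.54217215; term = 0.54217215²·(1 − 0.04155567)·275/546 = 0.14189966.
35–54: Wₕ = 0.45782785; term = 0.45782785²·(1 − 0.02136097)·2608/237 = 2.2572839.
Sum = 2.3991836.
SE = √(2.3991836) = 1.55.

1.55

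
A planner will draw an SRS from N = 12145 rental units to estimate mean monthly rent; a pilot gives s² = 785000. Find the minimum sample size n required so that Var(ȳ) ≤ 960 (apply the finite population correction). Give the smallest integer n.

767

Without fpc, n₀ = s²/D = 785000/960 = 817.7083.
With fpc, (1 − n/N)·s²/n ≤ D requires n ≥ n₀/(1 + n₀/N) = 817.7083/(1 + 817.7083/12145) = 766.1260.
Rounding up, n = 767.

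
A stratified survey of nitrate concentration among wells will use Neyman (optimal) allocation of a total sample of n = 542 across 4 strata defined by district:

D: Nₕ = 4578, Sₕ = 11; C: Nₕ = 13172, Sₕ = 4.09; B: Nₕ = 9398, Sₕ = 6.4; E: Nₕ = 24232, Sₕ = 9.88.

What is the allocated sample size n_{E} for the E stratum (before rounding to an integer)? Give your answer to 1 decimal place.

321.4

Neyman allocation: nₕ = n·NₕSₕ / Σⱼ NⱼSⱼ.
Σ NⱼSⱼ = 4578·11 + 13172·4.09 + 9398·6.4 + 24232·9.88 = 403790.84.
n_{E} = 542·24232·9.88 / 403790.84 = 321.4.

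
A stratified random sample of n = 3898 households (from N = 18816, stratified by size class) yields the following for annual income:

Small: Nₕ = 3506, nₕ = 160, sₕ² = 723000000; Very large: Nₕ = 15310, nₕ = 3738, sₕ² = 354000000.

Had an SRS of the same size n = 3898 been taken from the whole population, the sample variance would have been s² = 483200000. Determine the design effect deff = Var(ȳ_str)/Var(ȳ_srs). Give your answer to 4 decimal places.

Var(ȳ_str) = Σ Wₕ²(1−fₕ)sₕ²/nₕ with Wₕ = Nₕ/18816:
  Small: (3506/18816)²·(1−160/3506)·723000000/160 = 149727.49
  Very large: (15310/18816)²·(1−3738/15310)·354000000/3738 = 47390.683
  → Var(ȳ_str) = 197118.17.
Var(ȳ_srs) = (1 − 3898/18816)·483200000/3898 = 98280.734.
deff = 197118.17 / 98280.734 = 2.0057.

2.0057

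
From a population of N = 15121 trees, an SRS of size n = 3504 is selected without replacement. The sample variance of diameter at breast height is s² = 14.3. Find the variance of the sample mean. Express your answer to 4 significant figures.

0.003135

Under SRS without replacement, Var(ȳ) = (1 − f)·s²/n with f = n/N = 3504/15121 = 0.23173071.
Var(ȳ) = (1 − 0.23173071)·14.3/3504 = 0.76826929·0.0040810502 = 0.0031353456.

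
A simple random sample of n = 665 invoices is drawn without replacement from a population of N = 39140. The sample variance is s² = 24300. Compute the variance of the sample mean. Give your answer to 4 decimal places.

Under SRS without replacement, Var(ȳ) = (1 − f)·s²/n with f = n/N = 665/39140 = 0.01699029.
Var(ȳ) = (1 − 0.01699029)·24300/665 = 0.98300971·36.541353 = 35.920505.

35.9205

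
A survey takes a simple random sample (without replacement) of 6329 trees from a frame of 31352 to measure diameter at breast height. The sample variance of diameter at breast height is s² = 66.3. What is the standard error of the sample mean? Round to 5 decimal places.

Under SRS without replacement, Var(ȳ) = (1 − f)·s²/n with f = n/N = 6329/31352 = 0.20186910.
Var(ȳ) = (1 − 0.20186910)·66.3/6329 = 0.79813090·0.010475589 = 0.0083608909.
SE(ȳ) = √(0.0083608909) = 0.09144.

0.09144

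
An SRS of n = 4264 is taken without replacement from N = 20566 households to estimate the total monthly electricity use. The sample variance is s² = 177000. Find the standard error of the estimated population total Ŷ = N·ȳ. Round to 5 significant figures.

Var(Ŷ) = N²·Var(ȳ) = N²·(1 − n/N)·s²/n.
f = 4264/20566 = 0.20733249; Var(ȳ) = 0.79266751·177000/4264 = 32.903881.
Var(Ŷ) = 20566² · 32.903881 = 1.3917037 × 10^10.
SE(Ŷ) = √(1.3917037 × 10^10) = 117970.

117970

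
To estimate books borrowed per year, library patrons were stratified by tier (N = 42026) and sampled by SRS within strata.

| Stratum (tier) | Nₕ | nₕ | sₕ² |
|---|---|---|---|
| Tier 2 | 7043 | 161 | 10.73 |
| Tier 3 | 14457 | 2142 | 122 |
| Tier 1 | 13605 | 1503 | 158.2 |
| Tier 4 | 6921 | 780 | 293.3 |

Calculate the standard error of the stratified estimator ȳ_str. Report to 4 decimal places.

Var(ȳ_str) = Σₕ Wₕ²(1 − fₕ)sₕ²/nₕ with Wₕ = Nₕ/N, N = 42026.
Tier 2: Wₕ = 0.16758673; term = 0.16758673²·(1 − 0.02285958)·10.73/161 = 0.0018289848.
Tier 3: Wₕ = 0.34400133; term = 0.34400133²·(1 − 0.14816352)·122/2142 = 0.0057413874.
Tier 1: Wₕ = 0.32372817; term = 0.32372817²·(1 − 0.11047409)·158.2/1503 = 0.0098122156.
Tier 4: Wₕ = 0.16468377; term = 0.16468377²·(1 − 0.11270048)·293.3/780 = 0.0090487647.
Sum = 0.026431353.
SE = √(0.026431353) = 0.1626.

0.1626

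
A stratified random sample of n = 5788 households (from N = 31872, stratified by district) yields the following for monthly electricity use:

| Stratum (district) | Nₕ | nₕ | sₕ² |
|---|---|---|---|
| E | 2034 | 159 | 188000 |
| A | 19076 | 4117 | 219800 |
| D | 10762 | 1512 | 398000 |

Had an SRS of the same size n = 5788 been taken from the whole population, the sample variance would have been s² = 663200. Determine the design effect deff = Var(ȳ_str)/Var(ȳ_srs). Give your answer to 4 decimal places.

0.4824

Var(ȳ_str) = Σ Wₕ²(1−fₕ)sₕ²/nₕ with Wₕ = Nₕ/31872:
  E: (2034/31872)²·(1−159/2034)·188000/159 = 4.4390937
  A: (19076/31872)²·(1−4117/19076)·219800/4117 = 14.997472
  D: (10762/31872)²·(1−1512/10762)·398000/1512 = 25.795703
  → Var(ȳ_str) = 45.232269.
Var(ȳ_srs) = (1 − 5788/31872)·663200/5788 = 93.773661.
deff = 45.232269 / 93.773661 = 0.4824.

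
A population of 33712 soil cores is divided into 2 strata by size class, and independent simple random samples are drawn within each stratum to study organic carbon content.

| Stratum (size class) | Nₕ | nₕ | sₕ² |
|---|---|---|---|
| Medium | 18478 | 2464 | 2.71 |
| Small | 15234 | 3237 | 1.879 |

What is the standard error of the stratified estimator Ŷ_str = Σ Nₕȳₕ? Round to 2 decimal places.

656.92

Var(Ŷ_str) = Σₕ Nₕ²(1 − fₕ)sₕ²/nₕ.
Medium: 18478²·(1 − 2464/18478)·2.71/2464 = 325449.32.
Small: 15234²·(1 − 3237/15234)·1.879/3237 = 106089.08.
Sum = 431538.4.
SE = √(431538.4) = 656.92.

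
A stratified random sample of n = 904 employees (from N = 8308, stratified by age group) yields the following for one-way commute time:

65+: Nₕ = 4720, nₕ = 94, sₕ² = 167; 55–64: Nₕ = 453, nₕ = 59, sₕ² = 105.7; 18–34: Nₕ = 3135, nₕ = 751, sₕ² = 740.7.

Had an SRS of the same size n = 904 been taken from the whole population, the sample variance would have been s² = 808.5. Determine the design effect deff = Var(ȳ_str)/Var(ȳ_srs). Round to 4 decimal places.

Var(ȳ_str) = Σ Wₕ²(1−fₕ)sₕ²/nₕ with Wₕ = Nₕ/8308:
  65+: (4720/8308)²·(1−94/4720)·167/94 = 0.562009
  55–64: (453/8308)²·(1−59/453)·105.7/59 = 0.004632596
  18–34: (3135/8308)²·(1−751/3135)·740.7/751 = 0.10679557
  → Var(ȳ_str) = 0.67343717.
Var(ȳ_srs) = (1 − 904/8308)·808.5/904 = 0.79704257.
deff = 0.67343717 / 0.79704257 = 0.8449.

0.8449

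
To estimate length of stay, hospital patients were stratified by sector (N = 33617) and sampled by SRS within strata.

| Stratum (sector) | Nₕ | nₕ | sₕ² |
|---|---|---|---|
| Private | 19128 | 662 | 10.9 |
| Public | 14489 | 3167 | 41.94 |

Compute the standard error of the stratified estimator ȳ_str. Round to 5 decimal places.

Var(ȳ_str) = Σₕ Wₕ²(1 − fₕ)sₕ²/nₕ with Wₕ = Nₕ/N, N = 33617.
Private: Wₕ = 0.56899783; term = 0.56899783²·(1 − 0.03460895)·10.9/662 = 0.0051462751.
Public: Wₕ = 0.43100217; term = 0.43100217²·(1 − 0.21857961)·41.94/3167 = 0.0019223126.
Sum = 0.0070685877.
SE = √(0.0070685877) = 0.08407.

0.08407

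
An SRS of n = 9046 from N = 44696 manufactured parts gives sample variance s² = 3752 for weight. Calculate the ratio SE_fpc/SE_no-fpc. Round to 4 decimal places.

0.8931

f = n/N = 9046/44696 = 0.20238948.
SE_no-fpc = √(s²/n) = 0.64402559; SE_fpc = √((1−f)s²/n) = 0.57517309.
Ratio = √(1−f) = 0.89309043.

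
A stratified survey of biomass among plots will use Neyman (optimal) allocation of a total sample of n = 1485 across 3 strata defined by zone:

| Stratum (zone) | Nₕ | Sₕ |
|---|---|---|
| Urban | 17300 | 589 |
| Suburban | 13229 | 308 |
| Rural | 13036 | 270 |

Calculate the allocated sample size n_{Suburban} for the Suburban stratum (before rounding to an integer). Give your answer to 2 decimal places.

340.23

Neyman allocation: nₕ = n·NₕSₕ / Σⱼ NⱼSⱼ.
Σ NⱼSⱼ = 17300·589 + 13229·308 + 13036·270 = 1.7783952 × 10^7.
n_{Suburban} = 1485·13229·308 / (1.7783952 × 10^7) = 340.23.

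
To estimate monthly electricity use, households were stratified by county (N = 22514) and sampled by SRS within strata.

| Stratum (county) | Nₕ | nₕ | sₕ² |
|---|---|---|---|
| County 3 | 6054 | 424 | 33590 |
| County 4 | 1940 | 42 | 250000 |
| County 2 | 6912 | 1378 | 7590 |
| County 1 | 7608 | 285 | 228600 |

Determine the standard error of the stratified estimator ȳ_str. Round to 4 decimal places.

11.7109

Var(ȳ_str) = Σₕ Wₕ²(1 − fₕ)sₕ²/nₕ with Wₕ = Nₕ/N, N = 22514.
County 3: Wₕ = 0.26889935; term = 0.26889935²·(1 − 0.07003634)·33590/424 = 5.3270851.
County 4: Wₕ = 0.08616861; term = 0.08616861²·(1 − 0.02164948)·250000/42 = 43.239766.
County 2: Wₕ = 0.30700897; term = 0.30700897²·(1 − 0.19936343)·7590/1378 = 0.41565223.
County 1: Wₕ = 0.33792307; term = 0.33792307²·(1 − 0.03746057)·228600/285 = 88.162842.
Sum = 137.14535.
SE = √(137.14535) = 11.7109.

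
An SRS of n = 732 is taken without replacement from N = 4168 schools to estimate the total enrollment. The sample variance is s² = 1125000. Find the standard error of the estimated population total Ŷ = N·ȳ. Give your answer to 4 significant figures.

148400

Var(Ŷ) = N²·Var(ȳ) = N²·(1 − n/N)·s²/n.
f = 732/4168 = 0.17562380; Var(ȳ) = 0.82437620·1125000/732 = 1266.9716.
Var(Ŷ) = 4168² · 1266.9716 = 2.2010114 × 10^10.
SE(Ŷ) = √(2.2010114 × 10^10) = 148400.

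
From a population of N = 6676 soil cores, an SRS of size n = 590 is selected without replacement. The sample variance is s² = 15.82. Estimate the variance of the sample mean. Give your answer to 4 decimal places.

0.0244

Under SRS without replacement, Var(ȳ) = (1 − f)·s²/n with f = n/N = 590/6676 = 0.08837627.
Var(ȳ) = (1 − 0.08837627)·15.82/590 = 0.91162373·0.026813559 = 0.024443877.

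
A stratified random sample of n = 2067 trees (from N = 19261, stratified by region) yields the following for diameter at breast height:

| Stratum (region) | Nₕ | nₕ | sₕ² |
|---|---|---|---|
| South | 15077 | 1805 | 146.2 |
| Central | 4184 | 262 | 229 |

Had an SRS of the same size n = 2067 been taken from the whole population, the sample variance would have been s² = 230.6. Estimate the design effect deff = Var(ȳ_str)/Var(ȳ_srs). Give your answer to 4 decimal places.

0.8269

Var(ȳ_str) = Σ Wₕ²(1−fₕ)sₕ²/nₕ with Wₕ = Nₕ/19261:
  South: (15077/19261)²·(1−1805/15077)·146.2/1805 = 0.043688166
  Central: (4184/19261)²·(1−262/4184)·229/262 = 0.038661241
  → Var(ȳ_str) = 0.082349407.
Var(ȳ_srs) = (1 − 2067/19261)·230.6/2067 = 0.099590272.
deff = 0.082349407 / 0.099590272 = 0.8269.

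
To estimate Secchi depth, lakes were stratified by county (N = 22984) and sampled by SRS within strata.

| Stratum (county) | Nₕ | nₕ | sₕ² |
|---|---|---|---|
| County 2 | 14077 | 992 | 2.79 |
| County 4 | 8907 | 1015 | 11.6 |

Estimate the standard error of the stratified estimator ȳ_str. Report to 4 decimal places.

0.0500

Var(ȳ_str) = Σₕ Wₕ²(1 − fₕ)sₕ²/nₕ with Wₕ = Nₕ/N, N = 22984.
County 2: Wₕ = 0.61246954; term = 0.61246954²·(1 − 0.07046956)·2.79/992 = 9.8067509 × 10^-4.
County 4: Wₕ = 0.38753046; term = 0.38753046²·(1 − 0.11395532)·11.6/1015 = 0.001520755.
Sum = 0.0025014301.
SE = √(0.0025014301) = 0.0500.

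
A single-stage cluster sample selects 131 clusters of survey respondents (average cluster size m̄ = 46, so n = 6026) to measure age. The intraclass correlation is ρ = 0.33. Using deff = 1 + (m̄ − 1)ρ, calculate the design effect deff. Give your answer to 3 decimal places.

15.850

deff = 1 + (46 − 1)·0.33 = 1 + 14.85 = 15.85.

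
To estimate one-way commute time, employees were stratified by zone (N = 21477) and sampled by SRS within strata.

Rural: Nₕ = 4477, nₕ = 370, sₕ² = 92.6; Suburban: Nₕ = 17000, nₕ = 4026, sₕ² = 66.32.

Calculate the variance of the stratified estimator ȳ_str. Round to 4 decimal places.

0.0179

Var(ȳ_str) = Σₕ Wₕ²(1 − fₕ)sₕ²/nₕ with Wₕ = Nₕ/N, N = 21477.
Rural: Wₕ = 0.20845556; term = 0.20845556²·(1 − 0.08264463)·92.6/370 = 0.0099763994.
Suburban: Wₕ = 0.79154444; term = 0.79154444²·(1 − 0.23682353)·66.32/4026 = 0.0078767367.
Sum = 0.017853136.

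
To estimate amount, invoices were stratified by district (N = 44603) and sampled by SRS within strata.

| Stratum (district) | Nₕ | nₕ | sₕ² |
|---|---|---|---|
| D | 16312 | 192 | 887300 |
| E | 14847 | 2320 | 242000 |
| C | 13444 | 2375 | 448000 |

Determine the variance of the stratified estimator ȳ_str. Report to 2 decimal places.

634.68

Var(ȳ_str) = Σₕ Wₕ²(1 − fₕ)sₕ²/nₕ with Wₕ = Nₕ/N, N = 44603.
D: Wₕ = 0.36571531; term = 0.36571531²·(1 − 0.01177048)·887300/192 = 610.82016.
E: Wₕ = 0.33286999; term = 0.33286999²·(1 − 0.15626052)·242000/2320 = 9.7518054.
C: Wₕ = 0.30141470; term = 0.30141470²·(1 − 0.17665873)·448000/2375 = 14.109874.
Sum = 634.68184.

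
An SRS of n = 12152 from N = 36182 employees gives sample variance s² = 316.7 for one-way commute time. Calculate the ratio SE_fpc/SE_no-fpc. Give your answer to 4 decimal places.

f = n/N = 12152/36182 = 0.33585761.
SE_no-fpc = √(s²/n) = 0.16143591; SE_fpc = √((1−f)s²/n) = 0.13156209.
Ratio = √(1−f) = 0.81494932.

0.8149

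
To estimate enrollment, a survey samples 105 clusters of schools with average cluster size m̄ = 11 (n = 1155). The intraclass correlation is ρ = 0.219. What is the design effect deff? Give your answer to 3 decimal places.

deff = 1 + (11 − 1)·0.219 = 1 + 2.19 = 3.19.

3.190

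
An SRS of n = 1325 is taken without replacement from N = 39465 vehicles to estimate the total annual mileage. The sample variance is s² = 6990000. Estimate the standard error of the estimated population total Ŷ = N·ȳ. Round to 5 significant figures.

2.8179 × 10^6

Var(Ŷ) = N²·Var(ȳ) = N²·(1 − n/N)·s²/n.
f = 1325/39465 = 0.03357405; Var(ȳ) = 0.96642595·6990000/1325 = 5098.3527.
Var(Ŷ) = 39465² · 5098.3527 = 7.9406141 × 10^12.
SE(Ŷ) = √(7.9406141 × 10^12) = 2.8179 × 10^6.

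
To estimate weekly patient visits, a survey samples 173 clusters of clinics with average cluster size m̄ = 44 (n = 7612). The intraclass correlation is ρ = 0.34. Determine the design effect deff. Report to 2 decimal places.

deff = 1 + (44 − 1)·0.34 = 1 + 14.62 = 15.62.

15.62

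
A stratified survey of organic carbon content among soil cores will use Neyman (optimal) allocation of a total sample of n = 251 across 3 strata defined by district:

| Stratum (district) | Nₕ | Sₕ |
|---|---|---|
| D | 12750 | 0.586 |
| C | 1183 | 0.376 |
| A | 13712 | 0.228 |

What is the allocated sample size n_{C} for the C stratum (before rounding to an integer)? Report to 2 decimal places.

10.11

Neyman allocation: nₕ = n·NₕSₕ / Σⱼ NⱼSⱼ.
Σ NⱼSⱼ = 12750·0.586 + 1183·0.376 + 13712·0.228 = 11042.644.
n_{C} = 251·1183·0.376 / 11042.644 = 10.11.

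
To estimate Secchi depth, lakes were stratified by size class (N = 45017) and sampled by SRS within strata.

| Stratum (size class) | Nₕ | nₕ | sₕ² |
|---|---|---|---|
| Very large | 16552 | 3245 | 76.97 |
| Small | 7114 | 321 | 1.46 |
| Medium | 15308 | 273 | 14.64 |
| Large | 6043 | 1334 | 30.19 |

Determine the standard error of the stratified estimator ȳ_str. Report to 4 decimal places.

Var(ȳ_str) = Σₕ Wₕ²(1 − fₕ)sₕ²/nₕ with Wₕ = Nₕ/N, N = 45017.
Very large: Wₕ = 0.36768332; term = 0.36768332²·(1 − 0.19604882)·76.97/3245 = 0.0025780084.
Small: Wₕ = 0.15802919; term = 0.15802919²·(1 − 0.04512229)·1.46/321 = 1.0846015 × 10^-4.
Medium: Wₕ = 0.34004931; term = 0.34004931²·(1 − 0.01783381)·14.64/273 = 0.0060904196.
Large: Wₕ = 0.13423818; term = 0.13423818²·(1 − 0.22075128)·30.19/1334 = 3.1778652 × 10^-4.
Sum = 0.0090946747.
SE = √(0.0090946747) = 0.0954.

0.0954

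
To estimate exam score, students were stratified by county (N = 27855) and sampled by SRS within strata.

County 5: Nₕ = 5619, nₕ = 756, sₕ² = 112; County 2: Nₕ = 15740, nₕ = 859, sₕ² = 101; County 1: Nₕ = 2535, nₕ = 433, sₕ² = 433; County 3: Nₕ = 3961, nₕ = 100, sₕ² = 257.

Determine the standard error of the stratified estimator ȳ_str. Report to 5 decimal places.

Var(ȳ_str) = Σₕ Wₕ²(1 − fₕ)sₕ²/nₕ with Wₕ = Nₕ/N, N = 27855.
County 5: Wₕ = 0.20172321; term = 0.20172321²·(1 − 0.13454351)·112/756 = 0.0052173888.
County 2: Wₕ = 0.56506911; term = 0.56506911²·(1 − 0.05457433)·101/859 = 0.035494309.
County 1: Wₕ = 0.09100700; term = 0.09100700²·(1 − 0.17080868)·433/433 = 0.0068675898.
County 3: Wₕ = 0.14220068; term = 0.14220068²·(1 − 0.02524615)·257/100 = 0.050656064.
Sum = 0.098235352.
SE = √(0.098235352) = 0.31343.

0.31343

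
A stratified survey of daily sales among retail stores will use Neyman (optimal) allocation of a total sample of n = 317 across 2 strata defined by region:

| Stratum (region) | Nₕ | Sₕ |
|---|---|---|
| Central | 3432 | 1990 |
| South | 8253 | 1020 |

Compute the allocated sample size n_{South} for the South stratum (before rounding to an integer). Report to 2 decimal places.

Neyman allocation: nₕ = n·NₕSₕ / Σⱼ NⱼSⱼ.
Σ NⱼSⱼ = 3432·1990 + 8253·1020 = 1.524774 × 10^7.
n_{South} = 317·8253·1020 / (1.524774 × 10^7) = 175.01.

175.01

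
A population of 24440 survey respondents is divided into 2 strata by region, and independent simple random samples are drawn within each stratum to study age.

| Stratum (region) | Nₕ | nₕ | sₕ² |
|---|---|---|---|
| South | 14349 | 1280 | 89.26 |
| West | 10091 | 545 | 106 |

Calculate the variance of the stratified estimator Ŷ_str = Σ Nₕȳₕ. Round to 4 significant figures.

3.181 × 10^7

Var(Ŷ_str) = Σₕ Nₕ²(1 − fₕ)sₕ²/nₕ.
South: 14349²·(1 − 1280/14349)·89.26/1280 = 1.3077084 × 10^7.
West: 10091²·(1 − 545/10091)·106/545 = 1.8735488 × 10^7.
Sum = 3.1812572 × 10^7.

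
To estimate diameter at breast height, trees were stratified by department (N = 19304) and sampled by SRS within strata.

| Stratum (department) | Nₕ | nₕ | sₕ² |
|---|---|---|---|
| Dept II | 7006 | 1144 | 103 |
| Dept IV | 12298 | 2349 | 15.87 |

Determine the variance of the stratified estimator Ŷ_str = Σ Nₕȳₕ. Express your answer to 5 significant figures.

Var(Ŷ_str) = Σₕ Nₕ²(1 − fₕ)sₕ²/nₕ.
Dept II: 7006²·(1 − 1144/7006)·103/1144 = 3.6976615 × 10^6.
Dept IV: 12298²·(1 − 2349/12298)·15.87/2349 = 826623.66.
Sum = 4.5242852 × 10^6.

4.5243 × 10^6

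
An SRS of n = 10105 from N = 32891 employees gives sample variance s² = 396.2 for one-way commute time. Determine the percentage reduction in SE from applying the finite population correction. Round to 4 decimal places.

16.7670

f = n/N = 10105/32891 = 0.30722690.
SE_no-fpc = √(s²/n) = 0.19801089; SE_fpc = √((1−f)s²/n) = 0.16481039.
Ratio = √(1−f) = 0.83232992. Reduction = 100·(1 − 0.83232992) = 16.7670%.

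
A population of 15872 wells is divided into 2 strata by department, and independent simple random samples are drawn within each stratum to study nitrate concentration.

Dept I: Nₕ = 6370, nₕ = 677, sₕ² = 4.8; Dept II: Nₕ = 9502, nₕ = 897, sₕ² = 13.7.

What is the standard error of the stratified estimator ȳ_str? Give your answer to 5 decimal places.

0.07732

Var(ȳ_str) = Σₕ Wₕ²(1 − fₕ)sₕ²/nₕ with Wₕ = Nₕ/N, N = 15872.
Dept I: Wₕ = 0.40133569; term = 0.40133569²·(1 − 0.10627943)·4.8/677 = 0.0010206336.
Dept II: Wₕ = 0.59866431; term = 0.59866431²·(1 − 0.09440118)·13.7/897 = 0.0049571346.
Sum = 0.0059777682.
SE = √(0.0059777682) = 0.07732.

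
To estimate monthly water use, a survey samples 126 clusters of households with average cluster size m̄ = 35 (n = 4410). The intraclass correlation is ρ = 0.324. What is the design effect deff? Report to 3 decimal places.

deff = 1 + (35 − 1)·0.324 = 1 + 11.016 = 12.016.

12.016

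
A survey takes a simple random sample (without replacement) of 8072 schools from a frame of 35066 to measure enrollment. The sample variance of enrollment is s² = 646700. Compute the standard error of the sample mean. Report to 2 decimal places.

Under SRS without replacement, Var(ȳ) = (1 − f)·s²/n with f = n/N = 8072/35066 = 0.23019449.
Var(ȳ) = (1 − 0.23019449)·646700/8072 = 0.76980551·80.116452 = 61.674086.
SE(ȳ) = √(61.674086) = 7.85.

7.85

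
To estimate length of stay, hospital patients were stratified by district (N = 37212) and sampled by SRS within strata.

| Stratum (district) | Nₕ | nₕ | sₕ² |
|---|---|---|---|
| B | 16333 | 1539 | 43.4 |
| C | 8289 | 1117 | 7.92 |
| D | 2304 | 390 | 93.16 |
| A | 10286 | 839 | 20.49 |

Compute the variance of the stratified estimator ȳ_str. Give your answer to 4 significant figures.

Var(ȳ_str) = Σₕ Wₕ²(1 − fₕ)sₕ²/nₕ with Wₕ = Nₕ/N, N = 37212.
B: Wₕ = 0.43891755; term = 0.43891755²·(1 − 0.09422641)·43.4/1539 = 0.0049208107.
C: Wₕ = 0.22275073; term = 0.22275073²·(1 − 0.13475691)·7.92/1117 = 3.0440263 × 10^-4.
D: Wₕ = 0.06191551; term = 0.06191551²·(1 − 0.16927083)·93.16/390 = 7.6071724 × 10^-4.
A: Wₕ = 0.27641621; term = 0.27641621²·(1 − 0.08156718)·20.49/839 = 0.0017137774.
Sum = 0.007699708.

0.007700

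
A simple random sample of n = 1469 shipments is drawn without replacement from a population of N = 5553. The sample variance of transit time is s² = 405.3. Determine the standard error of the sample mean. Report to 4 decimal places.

0.4505

Under SRS without replacement, Var(ȳ) = (1 − f)·s²/n with f = n/N = 1469/5553 = 0.26454169.
Var(ȳ) = (1 − 0.26454169)·405.3/1469 = 0.73545831·0.27590197 = 0.2029144.
SE(ȳ) = √(0.2029144) = 0.4505.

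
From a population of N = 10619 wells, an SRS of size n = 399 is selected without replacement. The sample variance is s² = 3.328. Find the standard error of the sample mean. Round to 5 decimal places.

0.08960

Under SRS without replacement, Var(ȳ) = (1 − f)·s²/n with f = n/N = 399/10619 = 0.03757416.
Var(ȳ) = (1 − 0.03757416)·3.328/399 = 0.96242584·0.0083408521 = 0.0080274516.
SE(ȳ) = √(0.0080274516) = 0.08960.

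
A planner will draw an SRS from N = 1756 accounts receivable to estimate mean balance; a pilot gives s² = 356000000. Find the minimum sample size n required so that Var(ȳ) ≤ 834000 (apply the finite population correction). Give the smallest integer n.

344

Without fpc, n₀ = s²/D = 356000000/834000 = 426.8585.
With fpc, (1 − n/N)·s²/n ≤ D requires n ≥ n₀/(1 + n₀/N) = 426.8585/(1 + 426.8585/1756) = 343.3862.
Rounding up, n = 344.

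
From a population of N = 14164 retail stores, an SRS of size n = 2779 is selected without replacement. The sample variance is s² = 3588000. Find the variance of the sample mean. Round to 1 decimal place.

1037.8

Under SRS without replacement, Var(ȳ) = (1 − f)·s²/n with f = n/N = 2779/14164 = 0.19620164.
Var(ȳ) = (1 − 0.19620164)·3588000/2779 = 0.80379836·1291.1119 = 1037.7936.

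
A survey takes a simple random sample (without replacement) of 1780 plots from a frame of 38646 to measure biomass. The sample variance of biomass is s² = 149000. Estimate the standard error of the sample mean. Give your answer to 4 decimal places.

Under SRS without replacement, Var(ȳ) = (1 − f)·s²/n with f = n/N = 1780/38646 = 0.04605910.
Var(ȳ) = (1 − 0.04605910)·149000/1780 = 0.95394090·83.707865 = 79.852356.
SE(ȳ) = √(79.852356) = 8.9360.

8.9360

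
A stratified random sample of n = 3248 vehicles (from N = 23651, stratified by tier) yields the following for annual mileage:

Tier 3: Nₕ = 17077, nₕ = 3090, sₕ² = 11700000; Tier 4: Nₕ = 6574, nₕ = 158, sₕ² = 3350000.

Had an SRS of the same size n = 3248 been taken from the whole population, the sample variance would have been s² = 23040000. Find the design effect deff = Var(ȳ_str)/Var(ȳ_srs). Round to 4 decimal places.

0.5255

Var(ȳ_str) = Σ Wₕ²(1−fₕ)sₕ²/nₕ with Wₕ = Nₕ/23651:
  Tier 3: (17077/23651)²·(1−3090/17077)·11700000/3090 = 1616.8306
  Tier 4: (6574/23651)²·(1−158/6574)·3350000/158 = 1598.7581
  → Var(ȳ_str) = 3215.5887.
Var(ȳ_srs) = (1 − 3248/23651)·23040000/3248 = 6119.4301.
deff = 3215.5887 / 6119.4301 = 0.5255.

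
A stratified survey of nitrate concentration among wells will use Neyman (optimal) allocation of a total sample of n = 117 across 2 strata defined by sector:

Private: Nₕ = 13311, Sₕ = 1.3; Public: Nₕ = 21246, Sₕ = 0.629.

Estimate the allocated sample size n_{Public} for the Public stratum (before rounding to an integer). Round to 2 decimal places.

Neyman allocation: nₕ = n·NₕSₕ / Σⱼ NⱼSⱼ.
Σ NⱼSⱼ = 13311·1.3 + 21246·0.629 = 30668.034.
n_{Public} = 117·21246·0.629 / 30668.034 = 50.98.

50.98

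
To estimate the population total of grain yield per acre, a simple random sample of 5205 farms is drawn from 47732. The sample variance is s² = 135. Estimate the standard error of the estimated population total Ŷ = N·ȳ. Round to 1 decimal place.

7255.9

Var(Ŷ) = N²·Var(ȳ) = N²·(1 − n/N)·s²/n.
f = 5205/47732 = 0.10904634; Var(ȳ) = 0.89095366·135/5205 = 0.023108308.
Var(Ŷ) = 47732² · 0.023108308 = 5.2648671 × 10^7.
SE(Ŷ) = √(5.2648671 × 10^7) = 7255.9.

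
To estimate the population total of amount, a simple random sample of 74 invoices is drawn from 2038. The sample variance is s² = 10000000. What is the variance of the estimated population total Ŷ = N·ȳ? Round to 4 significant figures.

Var(Ŷ) = N²·Var(ȳ) = N²·(1 − n/N)·s²/n.
f = 74/2038 = 0.03631011; Var(ȳ) = 0.96368989·10000000/74 = 130228.36.
Var(Ŷ) = 2038² · 130228.36 = 5.408962 × 10^11.

5.409 × 10^11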